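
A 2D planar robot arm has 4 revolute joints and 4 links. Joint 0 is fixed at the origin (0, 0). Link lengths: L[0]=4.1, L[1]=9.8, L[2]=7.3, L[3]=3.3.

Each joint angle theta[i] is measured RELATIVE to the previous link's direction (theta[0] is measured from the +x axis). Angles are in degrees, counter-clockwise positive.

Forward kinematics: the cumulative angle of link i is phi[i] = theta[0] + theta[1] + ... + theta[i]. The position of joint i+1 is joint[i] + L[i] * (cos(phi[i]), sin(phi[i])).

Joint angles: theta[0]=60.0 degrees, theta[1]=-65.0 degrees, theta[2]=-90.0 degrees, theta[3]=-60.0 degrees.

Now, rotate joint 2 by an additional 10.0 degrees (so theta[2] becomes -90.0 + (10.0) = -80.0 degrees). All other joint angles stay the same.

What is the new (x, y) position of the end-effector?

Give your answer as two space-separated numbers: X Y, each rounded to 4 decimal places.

Answer: 9.7457 -6.4684

Derivation:
joint[0] = (0.0000, 0.0000)  (base)
link 0: phi[0] = 60 = 60 deg
  cos(60 deg) = 0.5000, sin(60 deg) = 0.8660
  joint[1] = (0.0000, 0.0000) + 4.1 * (0.5000, 0.8660) = (0.0000 + 2.0500, 0.0000 + 3.5507) = (2.0500, 3.5507)
link 1: phi[1] = 60 + -65 = -5 deg
  cos(-5 deg) = 0.9962, sin(-5 deg) = -0.0872
  joint[2] = (2.0500, 3.5507) + 9.8 * (0.9962, -0.0872) = (2.0500 + 9.7627, 3.5507 + -0.8541) = (11.8127, 2.6966)
link 2: phi[2] = 60 + -65 + -80 = -85 deg
  cos(-85 deg) = 0.0872, sin(-85 deg) = -0.9962
  joint[3] = (11.8127, 2.6966) + 7.3 * (0.0872, -0.9962) = (11.8127 + 0.6362, 2.6966 + -7.2722) = (12.4489, -4.5756)
link 3: phi[3] = 60 + -65 + -80 + -60 = -145 deg
  cos(-145 deg) = -0.8192, sin(-145 deg) = -0.5736
  joint[4] = (12.4489, -4.5756) + 3.3 * (-0.8192, -0.5736) = (12.4489 + -2.7032, -4.5756 + -1.8928) = (9.7457, -6.4684)
End effector: (9.7457, -6.4684)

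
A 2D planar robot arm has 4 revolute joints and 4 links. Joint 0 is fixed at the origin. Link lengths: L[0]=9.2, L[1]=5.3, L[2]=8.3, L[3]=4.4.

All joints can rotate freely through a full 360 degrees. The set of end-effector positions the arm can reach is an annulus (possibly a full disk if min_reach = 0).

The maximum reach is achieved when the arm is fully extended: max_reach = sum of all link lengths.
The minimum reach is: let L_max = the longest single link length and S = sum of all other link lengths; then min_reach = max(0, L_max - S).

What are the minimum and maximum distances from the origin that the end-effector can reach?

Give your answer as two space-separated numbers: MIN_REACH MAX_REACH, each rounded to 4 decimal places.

Link lengths: [9.2, 5.3, 8.3, 4.4]
max_reach = 9.2 + 5.3 + 8.3 + 4.4 = 27.2
L_max = max([9.2, 5.3, 8.3, 4.4]) = 9.2
S (sum of others) = 27.2 - 9.2 = 18
min_reach = max(0, 9.2 - 18) = max(0, -8.8) = 0

Answer: 0.0000 27.2000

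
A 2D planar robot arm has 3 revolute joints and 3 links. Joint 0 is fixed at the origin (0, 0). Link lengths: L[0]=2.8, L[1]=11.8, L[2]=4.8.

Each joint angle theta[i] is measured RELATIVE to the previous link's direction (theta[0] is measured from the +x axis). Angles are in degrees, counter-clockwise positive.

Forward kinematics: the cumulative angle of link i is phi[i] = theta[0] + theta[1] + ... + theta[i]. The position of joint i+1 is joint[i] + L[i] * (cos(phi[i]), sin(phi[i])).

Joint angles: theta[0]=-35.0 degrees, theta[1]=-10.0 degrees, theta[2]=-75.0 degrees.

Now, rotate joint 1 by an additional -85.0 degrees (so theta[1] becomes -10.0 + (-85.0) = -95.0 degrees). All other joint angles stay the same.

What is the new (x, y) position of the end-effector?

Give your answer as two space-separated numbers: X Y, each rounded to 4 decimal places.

joint[0] = (0.0000, 0.0000)  (base)
link 0: phi[0] = -35 = -35 deg
  cos(-35 deg) = 0.8192, sin(-35 deg) = -0.5736
  joint[1] = (0.0000, 0.0000) + 2.8 * (0.8192, -0.5736) = (0.0000 + 2.2936, 0.0000 + -1.6060) = (2.2936, -1.6060)
link 1: phi[1] = -35 + -95 = -130 deg
  cos(-130 deg) = -0.6428, sin(-130 deg) = -0.7660
  joint[2] = (2.2936, -1.6060) + 11.8 * (-0.6428, -0.7660) = (2.2936 + -7.5849, -1.6060 + -9.0393) = (-5.2913, -10.6453)
link 2: phi[2] = -35 + -95 + -75 = -205 deg
  cos(-205 deg) = -0.9063, sin(-205 deg) = 0.4226
  joint[3] = (-5.2913, -10.6453) + 4.8 * (-0.9063, 0.4226) = (-5.2913 + -4.3503, -10.6453 + 2.0286) = (-9.6415, -8.6168)
End effector: (-9.6415, -8.6168)

Answer: -9.6415 -8.6168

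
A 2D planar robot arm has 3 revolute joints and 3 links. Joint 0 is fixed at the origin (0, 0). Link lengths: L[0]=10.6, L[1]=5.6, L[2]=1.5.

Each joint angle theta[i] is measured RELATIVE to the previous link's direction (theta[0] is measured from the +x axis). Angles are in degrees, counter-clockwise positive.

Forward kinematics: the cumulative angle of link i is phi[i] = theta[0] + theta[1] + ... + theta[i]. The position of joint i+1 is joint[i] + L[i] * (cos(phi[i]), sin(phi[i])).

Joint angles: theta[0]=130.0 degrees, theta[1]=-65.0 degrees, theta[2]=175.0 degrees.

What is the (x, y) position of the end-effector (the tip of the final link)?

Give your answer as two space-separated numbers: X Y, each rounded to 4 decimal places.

joint[0] = (0.0000, 0.0000)  (base)
link 0: phi[0] = 130 = 130 deg
  cos(130 deg) = -0.6428, sin(130 deg) = 0.7660
  joint[1] = (0.0000, 0.0000) + 10.6 * (-0.6428, 0.7660) = (0.0000 + -6.8135, 0.0000 + 8.1201) = (-6.8135, 8.1201)
link 1: phi[1] = 130 + -65 = 65 deg
  cos(65 deg) = 0.4226, sin(65 deg) = 0.9063
  joint[2] = (-6.8135, 8.1201) + 5.6 * (0.4226, 0.9063) = (-6.8135 + 2.3667, 8.1201 + 5.0753) = (-4.4469, 13.1954)
link 2: phi[2] = 130 + -65 + 175 = 240 deg
  cos(240 deg) = -0.5000, sin(240 deg) = -0.8660
  joint[3] = (-4.4469, 13.1954) + 1.5 * (-0.5000, -0.8660) = (-4.4469 + -0.7500, 13.1954 + -1.2990) = (-5.1969, 11.8964)
End effector: (-5.1969, 11.8964)

Answer: -5.1969 11.8964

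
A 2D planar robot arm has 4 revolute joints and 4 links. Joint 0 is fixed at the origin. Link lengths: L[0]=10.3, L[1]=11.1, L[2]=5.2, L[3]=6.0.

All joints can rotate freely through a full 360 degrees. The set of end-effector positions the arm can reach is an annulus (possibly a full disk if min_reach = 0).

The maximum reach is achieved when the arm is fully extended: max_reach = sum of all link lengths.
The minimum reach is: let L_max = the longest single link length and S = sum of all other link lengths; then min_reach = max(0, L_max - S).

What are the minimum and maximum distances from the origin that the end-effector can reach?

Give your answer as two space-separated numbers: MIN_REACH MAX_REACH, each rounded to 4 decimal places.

Link lengths: [10.3, 11.1, 5.2, 6.0]
max_reach = 10.3 + 11.1 + 5.2 + 6 = 32.6
L_max = max([10.3, 11.1, 5.2, 6.0]) = 11.1
S (sum of others) = 32.6 - 11.1 = 21.5
min_reach = max(0, 11.1 - 21.5) = max(0, -10.4) = 0

Answer: 0.0000 32.6000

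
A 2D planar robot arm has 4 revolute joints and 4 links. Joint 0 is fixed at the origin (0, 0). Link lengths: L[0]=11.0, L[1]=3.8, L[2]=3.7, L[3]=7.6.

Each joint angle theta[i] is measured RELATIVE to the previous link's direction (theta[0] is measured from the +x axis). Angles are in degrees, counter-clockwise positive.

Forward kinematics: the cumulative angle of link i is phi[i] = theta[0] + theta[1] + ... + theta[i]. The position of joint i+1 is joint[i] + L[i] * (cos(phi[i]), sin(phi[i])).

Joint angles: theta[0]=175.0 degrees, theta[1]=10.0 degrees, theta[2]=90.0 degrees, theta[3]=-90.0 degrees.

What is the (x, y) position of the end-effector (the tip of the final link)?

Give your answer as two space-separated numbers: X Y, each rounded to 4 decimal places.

Answer: -21.9923 -3.7208

Derivation:
joint[0] = (0.0000, 0.0000)  (base)
link 0: phi[0] = 175 = 175 deg
  cos(175 deg) = -0.9962, sin(175 deg) = 0.0872
  joint[1] = (0.0000, 0.0000) + 11 * (-0.9962, 0.0872) = (0.0000 + -10.9581, 0.0000 + 0.9587) = (-10.9581, 0.9587)
link 1: phi[1] = 175 + 10 = 185 deg
  cos(185 deg) = -0.9962, sin(185 deg) = -0.0872
  joint[2] = (-10.9581, 0.9587) + 3.8 * (-0.9962, -0.0872) = (-10.9581 + -3.7855, 0.9587 + -0.3312) = (-14.7437, 0.6275)
link 2: phi[2] = 175 + 10 + 90 = 275 deg
  cos(275 deg) = 0.0872, sin(275 deg) = -0.9962
  joint[3] = (-14.7437, 0.6275) + 3.7 * (0.0872, -0.9962) = (-14.7437 + 0.3225, 0.6275 + -3.6859) = (-14.4212, -3.0584)
link 3: phi[3] = 175 + 10 + 90 + -90 = 185 deg
  cos(185 deg) = -0.9962, sin(185 deg) = -0.0872
  joint[4] = (-14.4212, -3.0584) + 7.6 * (-0.9962, -0.0872) = (-14.4212 + -7.5711, -3.0584 + -0.6624) = (-21.9923, -3.7208)
End effector: (-21.9923, -3.7208)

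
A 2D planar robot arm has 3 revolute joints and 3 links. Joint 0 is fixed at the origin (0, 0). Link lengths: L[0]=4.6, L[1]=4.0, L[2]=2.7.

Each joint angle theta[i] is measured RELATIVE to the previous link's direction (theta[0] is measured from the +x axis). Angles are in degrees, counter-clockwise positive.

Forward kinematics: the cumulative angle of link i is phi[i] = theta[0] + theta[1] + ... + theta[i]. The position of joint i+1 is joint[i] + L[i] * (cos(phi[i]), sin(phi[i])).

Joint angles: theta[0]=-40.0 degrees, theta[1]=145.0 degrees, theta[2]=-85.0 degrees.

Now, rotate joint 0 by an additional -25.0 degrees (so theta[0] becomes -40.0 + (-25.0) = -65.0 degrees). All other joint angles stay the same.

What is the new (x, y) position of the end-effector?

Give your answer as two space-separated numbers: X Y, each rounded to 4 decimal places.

Answer: 5.3284 -0.4651

Derivation:
joint[0] = (0.0000, 0.0000)  (base)
link 0: phi[0] = -65 = -65 deg
  cos(-65 deg) = 0.4226, sin(-65 deg) = -0.9063
  joint[1] = (0.0000, 0.0000) + 4.6 * (0.4226, -0.9063) = (0.0000 + 1.9440, 0.0000 + -4.1690) = (1.9440, -4.1690)
link 1: phi[1] = -65 + 145 = 80 deg
  cos(80 deg) = 0.1736, sin(80 deg) = 0.9848
  joint[2] = (1.9440, -4.1690) + 4 * (0.1736, 0.9848) = (1.9440 + 0.6946, -4.1690 + 3.9392) = (2.6386, -0.2298)
link 2: phi[2] = -65 + 145 + -85 = -5 deg
  cos(-5 deg) = 0.9962, sin(-5 deg) = -0.0872
  joint[3] = (2.6386, -0.2298) + 2.7 * (0.9962, -0.0872) = (2.6386 + 2.6897, -0.2298 + -0.2353) = (5.3284, -0.4651)
End effector: (5.3284, -0.4651)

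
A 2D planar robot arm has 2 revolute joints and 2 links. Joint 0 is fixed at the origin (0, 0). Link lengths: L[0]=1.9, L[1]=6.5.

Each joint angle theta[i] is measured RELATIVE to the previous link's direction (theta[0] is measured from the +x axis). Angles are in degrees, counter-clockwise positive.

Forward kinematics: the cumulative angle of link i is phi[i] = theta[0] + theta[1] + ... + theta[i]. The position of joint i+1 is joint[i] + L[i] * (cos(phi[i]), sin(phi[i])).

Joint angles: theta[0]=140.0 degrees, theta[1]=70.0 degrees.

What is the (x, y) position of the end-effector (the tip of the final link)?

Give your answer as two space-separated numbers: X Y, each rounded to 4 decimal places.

Answer: -7.0846 -2.0287

Derivation:
joint[0] = (0.0000, 0.0000)  (base)
link 0: phi[0] = 140 = 140 deg
  cos(140 deg) = -0.7660, sin(140 deg) = 0.6428
  joint[1] = (0.0000, 0.0000) + 1.9 * (-0.7660, 0.6428) = (0.0000 + -1.4555, 0.0000 + 1.2213) = (-1.4555, 1.2213)
link 1: phi[1] = 140 + 70 = 210 deg
  cos(210 deg) = -0.8660, sin(210 deg) = -0.5000
  joint[2] = (-1.4555, 1.2213) + 6.5 * (-0.8660, -0.5000) = (-1.4555 + -5.6292, 1.2213 + -3.2500) = (-7.0846, -2.0287)
End effector: (-7.0846, -2.0287)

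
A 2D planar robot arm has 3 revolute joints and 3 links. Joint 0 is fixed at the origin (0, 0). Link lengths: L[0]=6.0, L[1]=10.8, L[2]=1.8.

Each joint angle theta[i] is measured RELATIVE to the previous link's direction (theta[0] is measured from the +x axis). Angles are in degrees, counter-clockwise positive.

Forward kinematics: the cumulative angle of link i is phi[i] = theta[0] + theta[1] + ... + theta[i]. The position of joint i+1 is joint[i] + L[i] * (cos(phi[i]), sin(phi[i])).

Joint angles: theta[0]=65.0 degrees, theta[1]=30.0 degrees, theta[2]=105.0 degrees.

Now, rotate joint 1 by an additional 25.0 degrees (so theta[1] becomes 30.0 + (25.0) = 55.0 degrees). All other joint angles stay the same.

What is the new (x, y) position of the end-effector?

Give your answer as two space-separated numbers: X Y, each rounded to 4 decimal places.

joint[0] = (0.0000, 0.0000)  (base)
link 0: phi[0] = 65 = 65 deg
  cos(65 deg) = 0.4226, sin(65 deg) = 0.9063
  joint[1] = (0.0000, 0.0000) + 6 * (0.4226, 0.9063) = (0.0000 + 2.5357, 0.0000 + 5.4378) = (2.5357, 5.4378)
link 1: phi[1] = 65 + 55 = 120 deg
  cos(120 deg) = -0.5000, sin(120 deg) = 0.8660
  joint[2] = (2.5357, 5.4378) + 10.8 * (-0.5000, 0.8660) = (2.5357 + -5.4000, 5.4378 + 9.3531) = (-2.8643, 14.7909)
link 2: phi[2] = 65 + 55 + 105 = 225 deg
  cos(225 deg) = -0.7071, sin(225 deg) = -0.7071
  joint[3] = (-2.8643, 14.7909) + 1.8 * (-0.7071, -0.7071) = (-2.8643 + -1.2728, 14.7909 + -1.2728) = (-4.1371, 13.5181)
End effector: (-4.1371, 13.5181)

Answer: -4.1371 13.5181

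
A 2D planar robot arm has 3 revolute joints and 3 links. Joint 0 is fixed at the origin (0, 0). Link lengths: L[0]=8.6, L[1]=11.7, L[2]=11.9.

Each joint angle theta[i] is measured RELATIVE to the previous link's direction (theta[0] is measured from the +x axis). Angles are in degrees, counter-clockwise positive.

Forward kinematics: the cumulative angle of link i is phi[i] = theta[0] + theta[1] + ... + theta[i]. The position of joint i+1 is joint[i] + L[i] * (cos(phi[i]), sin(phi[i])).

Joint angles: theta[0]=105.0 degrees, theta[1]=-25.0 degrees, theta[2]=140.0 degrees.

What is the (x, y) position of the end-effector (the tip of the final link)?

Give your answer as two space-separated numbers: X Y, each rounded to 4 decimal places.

Answer: -9.3101 12.1800

Derivation:
joint[0] = (0.0000, 0.0000)  (base)
link 0: phi[0] = 105 = 105 deg
  cos(105 deg) = -0.2588, sin(105 deg) = 0.9659
  joint[1] = (0.0000, 0.0000) + 8.6 * (-0.2588, 0.9659) = (0.0000 + -2.2258, 0.0000 + 8.3070) = (-2.2258, 8.3070)
link 1: phi[1] = 105 + -25 = 80 deg
  cos(80 deg) = 0.1736, sin(80 deg) = 0.9848
  joint[2] = (-2.2258, 8.3070) + 11.7 * (0.1736, 0.9848) = (-2.2258 + 2.0317, 8.3070 + 11.5223) = (-0.1942, 19.8292)
link 2: phi[2] = 105 + -25 + 140 = 220 deg
  cos(220 deg) = -0.7660, sin(220 deg) = -0.6428
  joint[3] = (-0.1942, 19.8292) + 11.9 * (-0.7660, -0.6428) = (-0.1942 + -9.1159, 19.8292 + -7.6492) = (-9.3101, 12.1800)
End effector: (-9.3101, 12.1800)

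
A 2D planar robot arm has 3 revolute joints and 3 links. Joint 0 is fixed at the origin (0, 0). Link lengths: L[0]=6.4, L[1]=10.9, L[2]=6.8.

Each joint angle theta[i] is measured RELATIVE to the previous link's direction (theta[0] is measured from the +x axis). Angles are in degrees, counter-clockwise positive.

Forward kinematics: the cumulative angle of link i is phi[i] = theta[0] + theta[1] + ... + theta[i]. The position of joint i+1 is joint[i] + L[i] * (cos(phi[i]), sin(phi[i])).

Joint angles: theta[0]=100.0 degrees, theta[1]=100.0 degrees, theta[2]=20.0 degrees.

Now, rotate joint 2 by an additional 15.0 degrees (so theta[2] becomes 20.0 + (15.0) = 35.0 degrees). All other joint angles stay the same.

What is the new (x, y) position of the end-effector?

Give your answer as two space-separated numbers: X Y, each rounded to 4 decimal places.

joint[0] = (0.0000, 0.0000)  (base)
link 0: phi[0] = 100 = 100 deg
  cos(100 deg) = -0.1736, sin(100 deg) = 0.9848
  joint[1] = (0.0000, 0.0000) + 6.4 * (-0.1736, 0.9848) = (0.0000 + -1.1113, 0.0000 + 6.3028) = (-1.1113, 6.3028)
link 1: phi[1] = 100 + 100 = 200 deg
  cos(200 deg) = -0.9397, sin(200 deg) = -0.3420
  joint[2] = (-1.1113, 6.3028) + 10.9 * (-0.9397, -0.3420) = (-1.1113 + -10.2426, 6.3028 + -3.7280) = (-11.3540, 2.5748)
link 2: phi[2] = 100 + 100 + 35 = 235 deg
  cos(235 deg) = -0.5736, sin(235 deg) = -0.8192
  joint[3] = (-11.3540, 2.5748) + 6.8 * (-0.5736, -0.8192) = (-11.3540 + -3.9003, 2.5748 + -5.5702) = (-15.2543, -2.9955)
End effector: (-15.2543, -2.9955)

Answer: -15.2543 -2.9955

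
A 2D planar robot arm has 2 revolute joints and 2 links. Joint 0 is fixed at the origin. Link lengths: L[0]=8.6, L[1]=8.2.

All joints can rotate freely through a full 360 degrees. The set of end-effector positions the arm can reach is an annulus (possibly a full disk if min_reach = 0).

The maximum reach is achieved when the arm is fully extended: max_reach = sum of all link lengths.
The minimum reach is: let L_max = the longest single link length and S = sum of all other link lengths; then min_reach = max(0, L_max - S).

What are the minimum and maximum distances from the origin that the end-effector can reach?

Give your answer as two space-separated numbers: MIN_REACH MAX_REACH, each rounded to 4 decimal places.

Link lengths: [8.6, 8.2]
max_reach = 8.6 + 8.2 = 16.8
L_max = max([8.6, 8.2]) = 8.6
S (sum of others) = 16.8 - 8.6 = 8.2
min_reach = max(0, 8.6 - 8.2) = max(0, 0.4) = 0.4

Answer: 0.4000 16.8000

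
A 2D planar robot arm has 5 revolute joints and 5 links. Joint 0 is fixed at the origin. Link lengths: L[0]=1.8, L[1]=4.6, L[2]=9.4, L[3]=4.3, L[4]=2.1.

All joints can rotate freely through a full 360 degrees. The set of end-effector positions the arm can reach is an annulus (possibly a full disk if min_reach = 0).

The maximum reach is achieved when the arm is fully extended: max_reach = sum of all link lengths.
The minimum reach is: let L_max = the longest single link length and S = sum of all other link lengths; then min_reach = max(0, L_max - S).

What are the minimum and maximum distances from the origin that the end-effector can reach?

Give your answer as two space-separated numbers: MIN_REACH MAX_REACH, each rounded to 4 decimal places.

Link lengths: [1.8, 4.6, 9.4, 4.3, 2.1]
max_reach = 1.8 + 4.6 + 9.4 + 4.3 + 2.1 = 22.2
L_max = max([1.8, 4.6, 9.4, 4.3, 2.1]) = 9.4
S (sum of others) = 22.2 - 9.4 = 12.8
min_reach = max(0, 9.4 - 12.8) = max(0, -3.4) = 0

Answer: 0.0000 22.2000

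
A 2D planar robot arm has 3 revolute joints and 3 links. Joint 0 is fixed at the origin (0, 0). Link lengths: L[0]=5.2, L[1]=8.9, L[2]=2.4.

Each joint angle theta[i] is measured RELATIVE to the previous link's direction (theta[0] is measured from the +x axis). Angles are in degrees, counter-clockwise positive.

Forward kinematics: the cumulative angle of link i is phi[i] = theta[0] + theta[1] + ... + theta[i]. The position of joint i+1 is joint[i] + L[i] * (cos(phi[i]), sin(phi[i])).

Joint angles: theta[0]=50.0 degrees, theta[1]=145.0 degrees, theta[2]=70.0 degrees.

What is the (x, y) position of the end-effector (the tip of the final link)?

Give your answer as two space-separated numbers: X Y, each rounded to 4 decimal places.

joint[0] = (0.0000, 0.0000)  (base)
link 0: phi[0] = 50 = 50 deg
  cos(50 deg) = 0.6428, sin(50 deg) = 0.7660
  joint[1] = (0.0000, 0.0000) + 5.2 * (0.6428, 0.7660) = (0.0000 + 3.3425, 0.0000 + 3.9834) = (3.3425, 3.9834)
link 1: phi[1] = 50 + 145 = 195 deg
  cos(195 deg) = -0.9659, sin(195 deg) = -0.2588
  joint[2] = (3.3425, 3.9834) + 8.9 * (-0.9659, -0.2588) = (3.3425 + -8.5967, 3.9834 + -2.3035) = (-5.2542, 1.6799)
link 2: phi[2] = 50 + 145 + 70 = 265 deg
  cos(265 deg) = -0.0872, sin(265 deg) = -0.9962
  joint[3] = (-5.2542, 1.6799) + 2.4 * (-0.0872, -0.9962) = (-5.2542 + -0.2092, 1.6799 + -2.3909) = (-5.4634, -0.7109)
End effector: (-5.4634, -0.7109)

Answer: -5.4634 -0.7109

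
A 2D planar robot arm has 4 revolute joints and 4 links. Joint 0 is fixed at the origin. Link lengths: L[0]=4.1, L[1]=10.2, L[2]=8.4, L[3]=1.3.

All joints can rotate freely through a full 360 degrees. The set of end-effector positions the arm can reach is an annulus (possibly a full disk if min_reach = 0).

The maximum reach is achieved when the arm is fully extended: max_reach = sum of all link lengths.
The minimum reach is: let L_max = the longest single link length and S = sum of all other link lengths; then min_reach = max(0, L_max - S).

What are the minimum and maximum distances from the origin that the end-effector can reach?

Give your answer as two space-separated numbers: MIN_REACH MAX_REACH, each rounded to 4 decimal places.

Link lengths: [4.1, 10.2, 8.4, 1.3]
max_reach = 4.1 + 10.2 + 8.4 + 1.3 = 24
L_max = max([4.1, 10.2, 8.4, 1.3]) = 10.2
S (sum of others) = 24 - 10.2 = 13.8
min_reach = max(0, 10.2 - 13.8) = max(0, -3.6) = 0

Answer: 0.0000 24.0000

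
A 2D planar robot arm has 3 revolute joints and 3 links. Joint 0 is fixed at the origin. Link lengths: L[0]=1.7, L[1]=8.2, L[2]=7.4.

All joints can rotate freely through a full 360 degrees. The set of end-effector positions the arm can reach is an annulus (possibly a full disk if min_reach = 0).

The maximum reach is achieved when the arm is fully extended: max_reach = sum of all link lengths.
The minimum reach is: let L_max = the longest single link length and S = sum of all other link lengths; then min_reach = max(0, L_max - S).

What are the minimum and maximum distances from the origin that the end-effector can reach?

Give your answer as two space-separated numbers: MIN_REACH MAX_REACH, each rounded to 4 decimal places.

Answer: 0.0000 17.3000

Derivation:
Link lengths: [1.7, 8.2, 7.4]
max_reach = 1.7 + 8.2 + 7.4 = 17.3
L_max = max([1.7, 8.2, 7.4]) = 8.2
S (sum of others) = 17.3 - 8.2 = 9.1
min_reach = max(0, 8.2 - 9.1) = max(0, -0.9) = 0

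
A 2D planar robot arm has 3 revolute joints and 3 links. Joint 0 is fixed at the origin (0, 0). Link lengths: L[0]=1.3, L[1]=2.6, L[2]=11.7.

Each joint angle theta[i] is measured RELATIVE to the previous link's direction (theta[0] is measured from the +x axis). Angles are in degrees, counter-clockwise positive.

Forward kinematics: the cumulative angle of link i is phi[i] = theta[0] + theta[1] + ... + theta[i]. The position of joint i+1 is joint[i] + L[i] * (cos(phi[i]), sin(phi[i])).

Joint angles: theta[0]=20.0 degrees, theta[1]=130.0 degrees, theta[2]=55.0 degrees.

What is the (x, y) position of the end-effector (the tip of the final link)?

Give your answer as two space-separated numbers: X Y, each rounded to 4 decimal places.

Answer: -11.6339 -3.2000

Derivation:
joint[0] = (0.0000, 0.0000)  (base)
link 0: phi[0] = 20 = 20 deg
  cos(20 deg) = 0.9397, sin(20 deg) = 0.3420
  joint[1] = (0.0000, 0.0000) + 1.3 * (0.9397, 0.3420) = (0.0000 + 1.2216, 0.0000 + 0.4446) = (1.2216, 0.4446)
link 1: phi[1] = 20 + 130 = 150 deg
  cos(150 deg) = -0.8660, sin(150 deg) = 0.5000
  joint[2] = (1.2216, 0.4446) + 2.6 * (-0.8660, 0.5000) = (1.2216 + -2.2517, 0.4446 + 1.3000) = (-1.0301, 1.7446)
link 2: phi[2] = 20 + 130 + 55 = 205 deg
  cos(205 deg) = -0.9063, sin(205 deg) = -0.4226
  joint[3] = (-1.0301, 1.7446) + 11.7 * (-0.9063, -0.4226) = (-1.0301 + -10.6038, 1.7446 + -4.9446) = (-11.6339, -3.2000)
End effector: (-11.6339, -3.2000)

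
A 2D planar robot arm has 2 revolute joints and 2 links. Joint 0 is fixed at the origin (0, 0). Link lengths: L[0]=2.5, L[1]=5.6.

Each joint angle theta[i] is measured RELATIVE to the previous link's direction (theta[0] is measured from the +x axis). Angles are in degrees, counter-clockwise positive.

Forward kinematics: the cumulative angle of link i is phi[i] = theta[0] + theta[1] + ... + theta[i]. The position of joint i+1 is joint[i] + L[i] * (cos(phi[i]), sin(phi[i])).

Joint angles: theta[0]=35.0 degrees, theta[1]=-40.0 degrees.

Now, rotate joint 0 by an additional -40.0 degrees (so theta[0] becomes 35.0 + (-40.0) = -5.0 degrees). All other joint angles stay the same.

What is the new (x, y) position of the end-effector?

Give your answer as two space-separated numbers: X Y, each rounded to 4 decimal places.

Answer: 6.4503 -4.1777

Derivation:
joint[0] = (0.0000, 0.0000)  (base)
link 0: phi[0] = -5 = -5 deg
  cos(-5 deg) = 0.9962, sin(-5 deg) = -0.0872
  joint[1] = (0.0000, 0.0000) + 2.5 * (0.9962, -0.0872) = (0.0000 + 2.4905, 0.0000 + -0.2179) = (2.4905, -0.2179)
link 1: phi[1] = -5 + -40 = -45 deg
  cos(-45 deg) = 0.7071, sin(-45 deg) = -0.7071
  joint[2] = (2.4905, -0.2179) + 5.6 * (0.7071, -0.7071) = (2.4905 + 3.9598, -0.2179 + -3.9598) = (6.4503, -4.1777)
End effector: (6.4503, -4.1777)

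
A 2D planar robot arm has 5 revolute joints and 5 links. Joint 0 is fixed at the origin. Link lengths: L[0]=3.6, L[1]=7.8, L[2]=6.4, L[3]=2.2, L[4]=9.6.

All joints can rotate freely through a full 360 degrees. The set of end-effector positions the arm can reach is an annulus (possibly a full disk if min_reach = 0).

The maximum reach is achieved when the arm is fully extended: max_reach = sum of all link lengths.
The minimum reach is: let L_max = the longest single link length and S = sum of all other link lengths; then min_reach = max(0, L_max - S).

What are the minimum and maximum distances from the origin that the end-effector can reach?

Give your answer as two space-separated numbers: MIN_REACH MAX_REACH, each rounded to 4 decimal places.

Answer: 0.0000 29.6000

Derivation:
Link lengths: [3.6, 7.8, 6.4, 2.2, 9.6]
max_reach = 3.6 + 7.8 + 6.4 + 2.2 + 9.6 = 29.6
L_max = max([3.6, 7.8, 6.4, 2.2, 9.6]) = 9.6
S (sum of others) = 29.6 - 9.6 = 20
min_reach = max(0, 9.6 - 20) = max(0, -10.4) = 0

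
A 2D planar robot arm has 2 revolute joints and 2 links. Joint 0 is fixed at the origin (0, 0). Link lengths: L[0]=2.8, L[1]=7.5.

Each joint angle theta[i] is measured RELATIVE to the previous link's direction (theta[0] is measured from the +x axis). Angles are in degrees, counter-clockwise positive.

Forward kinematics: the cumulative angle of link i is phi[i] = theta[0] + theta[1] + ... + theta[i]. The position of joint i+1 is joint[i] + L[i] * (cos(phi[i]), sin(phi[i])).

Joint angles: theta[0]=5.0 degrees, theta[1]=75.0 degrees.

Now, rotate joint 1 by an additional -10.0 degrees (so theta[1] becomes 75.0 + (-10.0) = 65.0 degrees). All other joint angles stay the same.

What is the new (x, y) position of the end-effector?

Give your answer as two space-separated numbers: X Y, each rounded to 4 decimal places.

Answer: 5.3545 7.2917

Derivation:
joint[0] = (0.0000, 0.0000)  (base)
link 0: phi[0] = 5 = 5 deg
  cos(5 deg) = 0.9962, sin(5 deg) = 0.0872
  joint[1] = (0.0000, 0.0000) + 2.8 * (0.9962, 0.0872) = (0.0000 + 2.7893, 0.0000 + 0.2440) = (2.7893, 0.2440)
link 1: phi[1] = 5 + 65 = 70 deg
  cos(70 deg) = 0.3420, sin(70 deg) = 0.9397
  joint[2] = (2.7893, 0.2440) + 7.5 * (0.3420, 0.9397) = (2.7893 + 2.5652, 0.2440 + 7.0477) = (5.3545, 7.2917)
End effector: (5.3545, 7.2917)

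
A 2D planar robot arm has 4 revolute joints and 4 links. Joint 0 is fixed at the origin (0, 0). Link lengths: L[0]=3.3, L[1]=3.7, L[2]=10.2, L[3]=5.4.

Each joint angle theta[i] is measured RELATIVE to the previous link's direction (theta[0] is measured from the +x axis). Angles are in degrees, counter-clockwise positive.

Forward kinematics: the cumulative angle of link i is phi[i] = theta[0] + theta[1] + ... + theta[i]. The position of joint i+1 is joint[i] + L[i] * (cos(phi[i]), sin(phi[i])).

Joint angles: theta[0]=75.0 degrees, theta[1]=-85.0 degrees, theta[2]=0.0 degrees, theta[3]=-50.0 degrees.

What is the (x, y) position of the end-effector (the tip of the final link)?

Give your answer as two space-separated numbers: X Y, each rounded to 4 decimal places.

Answer: 17.2429 -3.9027

Derivation:
joint[0] = (0.0000, 0.0000)  (base)
link 0: phi[0] = 75 = 75 deg
  cos(75 deg) = 0.2588, sin(75 deg) = 0.9659
  joint[1] = (0.0000, 0.0000) + 3.3 * (0.2588, 0.9659) = (0.0000 + 0.8541, 0.0000 + 3.1876) = (0.8541, 3.1876)
link 1: phi[1] = 75 + -85 = -10 deg
  cos(-10 deg) = 0.9848, sin(-10 deg) = -0.1736
  joint[2] = (0.8541, 3.1876) + 3.7 * (0.9848, -0.1736) = (0.8541 + 3.6438, 3.1876 + -0.6425) = (4.4979, 2.5451)
link 2: phi[2] = 75 + -85 + 0 = -10 deg
  cos(-10 deg) = 0.9848, sin(-10 deg) = -0.1736
  joint[3] = (4.4979, 2.5451) + 10.2 * (0.9848, -0.1736) = (4.4979 + 10.0450, 2.5451 + -1.7712) = (14.5429, 0.7738)
link 3: phi[3] = 75 + -85 + 0 + -50 = -60 deg
  cos(-60 deg) = 0.5000, sin(-60 deg) = -0.8660
  joint[4] = (14.5429, 0.7738) + 5.4 * (0.5000, -0.8660) = (14.5429 + 2.7000, 0.7738 + -4.6765) = (17.2429, -3.9027)
End effector: (17.2429, -3.9027)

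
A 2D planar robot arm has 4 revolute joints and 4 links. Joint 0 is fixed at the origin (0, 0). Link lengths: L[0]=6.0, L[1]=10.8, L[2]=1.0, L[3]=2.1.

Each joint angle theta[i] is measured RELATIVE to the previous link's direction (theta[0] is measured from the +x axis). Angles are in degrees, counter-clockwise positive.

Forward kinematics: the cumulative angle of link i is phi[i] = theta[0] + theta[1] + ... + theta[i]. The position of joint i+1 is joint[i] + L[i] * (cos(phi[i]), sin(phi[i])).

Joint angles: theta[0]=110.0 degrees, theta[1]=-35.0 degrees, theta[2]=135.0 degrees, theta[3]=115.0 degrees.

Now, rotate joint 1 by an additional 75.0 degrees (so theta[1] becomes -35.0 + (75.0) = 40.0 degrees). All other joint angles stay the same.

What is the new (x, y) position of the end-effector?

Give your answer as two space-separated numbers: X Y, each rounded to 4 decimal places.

Answer: -9.5377 11.4221

Derivation:
joint[0] = (0.0000, 0.0000)  (base)
link 0: phi[0] = 110 = 110 deg
  cos(110 deg) = -0.3420, sin(110 deg) = 0.9397
  joint[1] = (0.0000, 0.0000) + 6 * (-0.3420, 0.9397) = (0.0000 + -2.0521, 0.0000 + 5.6382) = (-2.0521, 5.6382)
link 1: phi[1] = 110 + 40 = 150 deg
  cos(150 deg) = -0.8660, sin(150 deg) = 0.5000
  joint[2] = (-2.0521, 5.6382) + 10.8 * (-0.8660, 0.5000) = (-2.0521 + -9.3531, 5.6382 + 5.4000) = (-11.4052, 11.0382)
link 2: phi[2] = 110 + 40 + 135 = 285 deg
  cos(285 deg) = 0.2588, sin(285 deg) = -0.9659
  joint[3] = (-11.4052, 11.0382) + 1 * (0.2588, -0.9659) = (-11.4052 + 0.2588, 11.0382 + -0.9659) = (-11.1464, 10.0722)
link 3: phi[3] = 110 + 40 + 135 + 115 = 400 deg
  cos(400 deg) = 0.7660, sin(400 deg) = 0.6428
  joint[4] = (-11.1464, 10.0722) + 2.1 * (0.7660, 0.6428) = (-11.1464 + 1.6087, 10.0722 + 1.3499) = (-9.5377, 11.4221)
End effector: (-9.5377, 11.4221)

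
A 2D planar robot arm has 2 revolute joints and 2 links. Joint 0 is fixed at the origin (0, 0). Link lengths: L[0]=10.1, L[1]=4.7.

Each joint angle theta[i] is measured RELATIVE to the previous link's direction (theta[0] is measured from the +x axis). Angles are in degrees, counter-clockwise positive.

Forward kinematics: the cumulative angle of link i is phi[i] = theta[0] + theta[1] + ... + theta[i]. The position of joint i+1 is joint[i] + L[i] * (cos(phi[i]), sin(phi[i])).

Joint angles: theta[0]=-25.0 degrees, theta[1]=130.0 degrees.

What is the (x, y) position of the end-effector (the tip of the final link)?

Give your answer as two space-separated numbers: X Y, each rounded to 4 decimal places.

Answer: 7.9373 0.2714

Derivation:
joint[0] = (0.0000, 0.0000)  (base)
link 0: phi[0] = -25 = -25 deg
  cos(-25 deg) = 0.9063, sin(-25 deg) = -0.4226
  joint[1] = (0.0000, 0.0000) + 10.1 * (0.9063, -0.4226) = (0.0000 + 9.1537, 0.0000 + -4.2684) = (9.1537, -4.2684)
link 1: phi[1] = -25 + 130 = 105 deg
  cos(105 deg) = -0.2588, sin(105 deg) = 0.9659
  joint[2] = (9.1537, -4.2684) + 4.7 * (-0.2588, 0.9659) = (9.1537 + -1.2164, -4.2684 + 4.5399) = (7.9373, 0.2714)
End effector: (7.9373, 0.2714)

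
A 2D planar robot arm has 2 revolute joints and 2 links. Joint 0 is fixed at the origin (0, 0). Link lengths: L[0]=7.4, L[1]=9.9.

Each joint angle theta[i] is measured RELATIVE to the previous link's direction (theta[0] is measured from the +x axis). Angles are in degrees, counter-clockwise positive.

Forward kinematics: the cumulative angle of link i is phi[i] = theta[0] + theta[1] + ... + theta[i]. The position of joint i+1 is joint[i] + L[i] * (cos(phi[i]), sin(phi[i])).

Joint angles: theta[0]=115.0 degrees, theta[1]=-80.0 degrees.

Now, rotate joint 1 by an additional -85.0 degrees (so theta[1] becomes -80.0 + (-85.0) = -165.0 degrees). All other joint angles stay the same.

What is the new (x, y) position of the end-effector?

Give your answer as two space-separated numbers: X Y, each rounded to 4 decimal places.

joint[0] = (0.0000, 0.0000)  (base)
link 0: phi[0] = 115 = 115 deg
  cos(115 deg) = -0.4226, sin(115 deg) = 0.9063
  joint[1] = (0.0000, 0.0000) + 7.4 * (-0.4226, 0.9063) = (0.0000 + -3.1274, 0.0000 + 6.7067) = (-3.1274, 6.7067)
link 1: phi[1] = 115 + -165 = -50 deg
  cos(-50 deg) = 0.6428, sin(-50 deg) = -0.7660
  joint[2] = (-3.1274, 6.7067) + 9.9 * (0.6428, -0.7660) = (-3.1274 + 6.3636, 6.7067 + -7.5838) = (3.2362, -0.8772)
End effector: (3.2362, -0.8772)

Answer: 3.2362 -0.8772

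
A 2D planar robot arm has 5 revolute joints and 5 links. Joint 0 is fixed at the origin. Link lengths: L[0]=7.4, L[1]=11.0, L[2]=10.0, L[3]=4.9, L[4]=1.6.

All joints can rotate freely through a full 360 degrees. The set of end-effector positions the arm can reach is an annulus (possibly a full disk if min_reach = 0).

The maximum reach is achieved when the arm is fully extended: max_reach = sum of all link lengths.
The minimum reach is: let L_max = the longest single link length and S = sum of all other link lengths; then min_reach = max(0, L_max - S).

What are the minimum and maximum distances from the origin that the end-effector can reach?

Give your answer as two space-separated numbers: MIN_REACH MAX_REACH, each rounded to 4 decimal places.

Link lengths: [7.4, 11.0, 10.0, 4.9, 1.6]
max_reach = 7.4 + 11 + 10 + 4.9 + 1.6 = 34.9
L_max = max([7.4, 11.0, 10.0, 4.9, 1.6]) = 11
S (sum of others) = 34.9 - 11 = 23.9
min_reach = max(0, 11 - 23.9) = max(0, -12.9) = 0

Answer: 0.0000 34.9000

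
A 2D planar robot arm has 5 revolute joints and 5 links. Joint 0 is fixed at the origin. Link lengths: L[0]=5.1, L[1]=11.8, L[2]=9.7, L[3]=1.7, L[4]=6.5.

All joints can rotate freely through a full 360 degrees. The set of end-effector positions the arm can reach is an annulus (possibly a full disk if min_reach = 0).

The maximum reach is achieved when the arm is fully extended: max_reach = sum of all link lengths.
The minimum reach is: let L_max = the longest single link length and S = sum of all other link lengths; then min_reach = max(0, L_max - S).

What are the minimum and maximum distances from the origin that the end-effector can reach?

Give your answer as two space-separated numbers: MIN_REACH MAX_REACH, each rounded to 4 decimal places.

Answer: 0.0000 34.8000

Derivation:
Link lengths: [5.1, 11.8, 9.7, 1.7, 6.5]
max_reach = 5.1 + 11.8 + 9.7 + 1.7 + 6.5 = 34.8
L_max = max([5.1, 11.8, 9.7, 1.7, 6.5]) = 11.8
S (sum of others) = 34.8 - 11.8 = 23
min_reach = max(0, 11.8 - 23) = max(0, -11.2) = 0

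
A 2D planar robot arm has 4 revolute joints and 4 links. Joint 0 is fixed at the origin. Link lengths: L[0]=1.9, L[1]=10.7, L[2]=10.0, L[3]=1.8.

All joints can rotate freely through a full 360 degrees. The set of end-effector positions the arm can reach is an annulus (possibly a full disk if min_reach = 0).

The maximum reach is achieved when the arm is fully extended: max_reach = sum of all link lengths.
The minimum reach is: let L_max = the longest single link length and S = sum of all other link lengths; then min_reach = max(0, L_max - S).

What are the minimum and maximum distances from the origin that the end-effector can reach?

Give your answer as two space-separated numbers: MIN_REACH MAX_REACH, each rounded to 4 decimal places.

Answer: 0.0000 24.4000

Derivation:
Link lengths: [1.9, 10.7, 10.0, 1.8]
max_reach = 1.9 + 10.7 + 10 + 1.8 = 24.4
L_max = max([1.9, 10.7, 10.0, 1.8]) = 10.7
S (sum of others) = 24.4 - 10.7 = 13.7
min_reach = max(0, 10.7 - 13.7) = max(0, -3) = 0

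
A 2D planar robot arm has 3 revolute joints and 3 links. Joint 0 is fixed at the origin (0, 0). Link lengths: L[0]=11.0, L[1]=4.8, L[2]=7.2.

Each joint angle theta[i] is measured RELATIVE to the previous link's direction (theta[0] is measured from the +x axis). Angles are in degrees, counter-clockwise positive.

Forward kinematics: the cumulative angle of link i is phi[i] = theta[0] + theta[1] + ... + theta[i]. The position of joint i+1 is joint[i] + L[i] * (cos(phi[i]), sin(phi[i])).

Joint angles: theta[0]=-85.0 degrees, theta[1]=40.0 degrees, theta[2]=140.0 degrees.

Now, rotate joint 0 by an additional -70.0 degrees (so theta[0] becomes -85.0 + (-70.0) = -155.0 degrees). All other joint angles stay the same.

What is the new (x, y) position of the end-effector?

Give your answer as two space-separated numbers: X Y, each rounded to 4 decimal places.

joint[0] = (0.0000, 0.0000)  (base)
link 0: phi[0] = -155 = -155 deg
  cos(-155 deg) = -0.9063, sin(-155 deg) = -0.4226
  joint[1] = (0.0000, 0.0000) + 11 * (-0.9063, -0.4226) = (0.0000 + -9.9694, 0.0000 + -4.6488) = (-9.9694, -4.6488)
link 1: phi[1] = -155 + 40 = -115 deg
  cos(-115 deg) = -0.4226, sin(-115 deg) = -0.9063
  joint[2] = (-9.9694, -4.6488) + 4.8 * (-0.4226, -0.9063) = (-9.9694 + -2.0286, -4.6488 + -4.3503) = (-11.9980, -8.9991)
link 2: phi[2] = -155 + 40 + 140 = 25 deg
  cos(25 deg) = 0.9063, sin(25 deg) = 0.4226
  joint[3] = (-11.9980, -8.9991) + 7.2 * (0.9063, 0.4226) = (-11.9980 + 6.5254, -8.9991 + 3.0429) = (-5.4725, -5.9562)
End effector: (-5.4725, -5.9562)

Answer: -5.4725 -5.9562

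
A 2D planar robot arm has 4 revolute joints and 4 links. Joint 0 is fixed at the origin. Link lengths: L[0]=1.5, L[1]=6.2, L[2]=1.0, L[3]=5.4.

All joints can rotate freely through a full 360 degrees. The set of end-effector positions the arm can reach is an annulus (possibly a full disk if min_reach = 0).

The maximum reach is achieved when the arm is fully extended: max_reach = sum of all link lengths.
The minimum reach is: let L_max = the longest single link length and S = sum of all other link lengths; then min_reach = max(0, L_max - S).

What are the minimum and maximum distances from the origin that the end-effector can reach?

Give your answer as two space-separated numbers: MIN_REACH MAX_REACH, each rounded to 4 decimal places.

Link lengths: [1.5, 6.2, 1.0, 5.4]
max_reach = 1.5 + 6.2 + 1 + 5.4 = 14.1
L_max = max([1.5, 6.2, 1.0, 5.4]) = 6.2
S (sum of others) = 14.1 - 6.2 = 7.9
min_reach = max(0, 6.2 - 7.9) = max(0, -1.7) = 0

Answer: 0.0000 14.1000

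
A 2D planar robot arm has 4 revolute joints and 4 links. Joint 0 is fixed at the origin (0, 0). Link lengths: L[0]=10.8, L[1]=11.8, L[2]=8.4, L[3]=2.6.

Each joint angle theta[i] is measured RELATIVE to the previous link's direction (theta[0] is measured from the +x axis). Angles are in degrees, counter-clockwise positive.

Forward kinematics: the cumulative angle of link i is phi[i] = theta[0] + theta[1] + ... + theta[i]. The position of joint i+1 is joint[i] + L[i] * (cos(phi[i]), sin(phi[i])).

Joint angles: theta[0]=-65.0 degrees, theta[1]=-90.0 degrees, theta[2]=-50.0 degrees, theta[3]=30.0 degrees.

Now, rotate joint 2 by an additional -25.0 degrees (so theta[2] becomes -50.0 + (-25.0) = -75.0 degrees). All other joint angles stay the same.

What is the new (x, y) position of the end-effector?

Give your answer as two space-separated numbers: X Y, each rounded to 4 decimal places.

joint[0] = (0.0000, 0.0000)  (base)
link 0: phi[0] = -65 = -65 deg
  cos(-65 deg) = 0.4226, sin(-65 deg) = -0.9063
  joint[1] = (0.0000, 0.0000) + 10.8 * (0.4226, -0.9063) = (0.0000 + 4.5643, 0.0000 + -9.7881) = (4.5643, -9.7881)
link 1: phi[1] = -65 + -90 = -155 deg
  cos(-155 deg) = -0.9063, sin(-155 deg) = -0.4226
  joint[2] = (4.5643, -9.7881) + 11.8 * (-0.9063, -0.4226) = (4.5643 + -10.6944, -9.7881 + -4.9869) = (-6.1302, -14.7750)
link 2: phi[2] = -65 + -90 + -75 = -230 deg
  cos(-230 deg) = -0.6428, sin(-230 deg) = 0.7660
  joint[3] = (-6.1302, -14.7750) + 8.4 * (-0.6428, 0.7660) = (-6.1302 + -5.3994, -14.7750 + 6.4348) = (-11.5296, -8.3402)
link 3: phi[3] = -65 + -90 + -75 + 30 = -200 deg
  cos(-200 deg) = -0.9397, sin(-200 deg) = 0.3420
  joint[4] = (-11.5296, -8.3402) + 2.6 * (-0.9397, 0.3420) = (-11.5296 + -2.4432, -8.3402 + 0.8893) = (-13.9728, -7.4510)
End effector: (-13.9728, -7.4510)

Answer: -13.9728 -7.4510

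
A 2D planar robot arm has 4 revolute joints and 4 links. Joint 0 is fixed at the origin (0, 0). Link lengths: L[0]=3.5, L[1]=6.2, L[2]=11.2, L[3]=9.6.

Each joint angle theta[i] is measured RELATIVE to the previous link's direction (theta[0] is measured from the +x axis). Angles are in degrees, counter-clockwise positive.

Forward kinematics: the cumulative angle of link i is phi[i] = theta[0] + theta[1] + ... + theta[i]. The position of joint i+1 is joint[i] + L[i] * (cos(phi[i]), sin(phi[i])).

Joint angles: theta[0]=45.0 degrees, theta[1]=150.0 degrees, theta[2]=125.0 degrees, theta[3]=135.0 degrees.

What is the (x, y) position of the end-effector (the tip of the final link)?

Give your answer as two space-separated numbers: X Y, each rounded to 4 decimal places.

joint[0] = (0.0000, 0.0000)  (base)
link 0: phi[0] = 45 = 45 deg
  cos(45 deg) = 0.7071, sin(45 deg) = 0.7071
  joint[1] = (0.0000, 0.0000) + 3.5 * (0.7071, 0.7071) = (0.0000 + 2.4749, 0.0000 + 2.4749) = (2.4749, 2.4749)
link 1: phi[1] = 45 + 150 = 195 deg
  cos(195 deg) = -0.9659, sin(195 deg) = -0.2588
  joint[2] = (2.4749, 2.4749) + 6.2 * (-0.9659, -0.2588) = (2.4749 + -5.9887, 2.4749 + -1.6047) = (-3.5139, 0.8702)
link 2: phi[2] = 45 + 150 + 125 = 320 deg
  cos(320 deg) = 0.7660, sin(320 deg) = -0.6428
  joint[3] = (-3.5139, 0.8702) + 11.2 * (0.7660, -0.6428) = (-3.5139 + 8.5797, 0.8702 + -7.1992) = (5.0658, -6.3290)
link 3: phi[3] = 45 + 150 + 125 + 135 = 455 deg
  cos(455 deg) = -0.0872, sin(455 deg) = 0.9962
  joint[4] = (5.0658, -6.3290) + 9.6 * (-0.0872, 0.9962) = (5.0658 + -0.8367, -6.3290 + 9.5635) = (4.2291, 3.2344)
End effector: (4.2291, 3.2344)

Answer: 4.2291 3.2344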